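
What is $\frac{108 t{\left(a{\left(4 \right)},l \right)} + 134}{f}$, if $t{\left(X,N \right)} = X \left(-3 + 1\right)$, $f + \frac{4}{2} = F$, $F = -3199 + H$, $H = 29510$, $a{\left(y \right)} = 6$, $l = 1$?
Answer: $- \frac{1162}{26309} \approx -0.044167$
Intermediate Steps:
$F = 26311$ ($F = -3199 + 29510 = 26311$)
$f = 26309$ ($f = -2 + 26311 = 26309$)
$t{\left(X,N \right)} = - 2 X$ ($t{\left(X,N \right)} = X \left(-2\right) = - 2 X$)
$\frac{108 t{\left(a{\left(4 \right)},l \right)} + 134}{f} = \frac{108 \left(\left(-2\right) 6\right) + 134}{26309} = \left(108 \left(-12\right) + 134\right) \frac{1}{26309} = \left(-1296 + 134\right) \frac{1}{26309} = \left(-1162\right) \frac{1}{26309} = - \frac{1162}{26309}$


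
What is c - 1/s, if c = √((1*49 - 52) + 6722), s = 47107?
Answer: -1/47107 + √6719 ≈ 81.969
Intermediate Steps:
c = √6719 (c = √((49 - 52) + 6722) = √(-3 + 6722) = √6719 ≈ 81.969)
c - 1/s = √6719 - 1/47107 = -1/47107 + √6719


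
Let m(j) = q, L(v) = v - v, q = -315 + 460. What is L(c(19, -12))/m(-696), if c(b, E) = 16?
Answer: 0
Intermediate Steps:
q = 145
L(v) = 0
m(j) = 145
L(c(19, -12))/m(-696) = 0/145 = 0*(1/145) = 0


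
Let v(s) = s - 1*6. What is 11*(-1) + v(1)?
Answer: -16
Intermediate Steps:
v(s) = -6 + s (v(s) = s - 6 = -6 + s)
11*(-1) + v(1) = 11*(-1) + (-6 + 1) = -11 - 5 = -16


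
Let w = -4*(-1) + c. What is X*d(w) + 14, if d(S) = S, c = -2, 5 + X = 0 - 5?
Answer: -6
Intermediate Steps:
X = -10 (X = -5 + (0 - 5) = -5 - 5 = -10)
w = 2 (w = -4*(-1) - 2 = 4 - 2 = 2)
X*d(w) + 14 = -10*2 + 14 = -20 + 14 = -6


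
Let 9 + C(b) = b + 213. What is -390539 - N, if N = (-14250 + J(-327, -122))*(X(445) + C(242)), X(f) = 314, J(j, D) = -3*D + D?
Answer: 10254021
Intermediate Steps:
J(j, D) = -2*D
C(b) = 204 + b (C(b) = -9 + (b + 213) = -9 + (213 + b) = 204 + b)
N = -10644560 (N = (-14250 - 2*(-122))*(314 + (204 + 242)) = (-14250 + 244)*(314 + 446) = -14006*760 = -10644560)
-390539 - N = -390539 - 1*(-10644560) = -390539 + 10644560 = 10254021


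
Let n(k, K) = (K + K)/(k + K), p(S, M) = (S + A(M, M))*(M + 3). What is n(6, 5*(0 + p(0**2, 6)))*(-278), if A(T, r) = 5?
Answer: -41700/77 ≈ -541.56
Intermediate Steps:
p(S, M) = (3 + M)*(5 + S) (p(S, M) = (S + 5)*(M + 3) = (5 + S)*(3 + M) = (3 + M)*(5 + S))
n(k, K) = 2*K/(K + k) (n(k, K) = (2*K)/(K + k) = 2*K/(K + k))
n(6, 5*(0 + p(0**2, 6)))*(-278) = (2*(5*(0 + (15 + 3*0**2 + 5*6 + 6*0**2)))/(5*(0 + (15 + 3*0**2 + 5*6 + 6*0**2)) + 6))*(-278) = (2*(5*(0 + (15 + 3*0 + 30 + 6*0)))/(5*(0 + (15 + 3*0 + 30 + 6*0)) + 6))*(-278) = (2*(5*(0 + (15 + 0 + 30 + 0)))/(5*(0 + (15 + 0 + 30 + 0)) + 6))*(-278) = (2*(5*(0 + 45))/(5*(0 + 45) + 6))*(-278) = (2*(5*45)/(5*45 + 6))*(-278) = (2*225/(225 + 6))*(-278) = (2*225/231)*(-278) = (2*225*(1/231))*(-278) = (150/77)*(-278) = -41700/77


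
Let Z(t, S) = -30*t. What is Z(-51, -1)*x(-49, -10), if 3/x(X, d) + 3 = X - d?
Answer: -765/7 ≈ -109.29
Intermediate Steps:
x(X, d) = 3/(-3 + X - d) (x(X, d) = 3/(-3 + (X - d)) = 3/(-3 + X - d))
Z(-51, -1)*x(-49, -10) = (-30*(-51))*(-3/(3 - 10 - 1*(-49))) = 1530*(-3/(3 - 10 + 49)) = 1530*(-3/42) = 1530*(-3*1/42) = 1530*(-1/14) = -765/7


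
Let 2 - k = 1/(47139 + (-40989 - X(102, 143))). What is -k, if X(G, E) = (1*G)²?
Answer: -8509/4254 ≈ -2.0002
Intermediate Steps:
X(G, E) = G²
k = 8509/4254 (k = 2 - 1/(47139 + (-40989 - 1*102²)) = 2 - 1/(47139 + (-40989 - 1*10404)) = 2 - 1/(47139 + (-40989 - 10404)) = 2 - 1/(47139 - 51393) = 2 - 1/(-4254) = 2 - 1*(-1/4254) = 2 + 1/4254 = 8509/4254 ≈ 2.0002)
-k = -1*8509/4254 = -8509/4254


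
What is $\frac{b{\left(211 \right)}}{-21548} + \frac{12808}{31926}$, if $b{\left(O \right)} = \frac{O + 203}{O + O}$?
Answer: $\frac{29113301371}{72577822764} \approx 0.40113$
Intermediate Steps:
$b{\left(O \right)} = \frac{203 + O}{2 O}$
$\frac{b{\left(211 \right)}}{-21548} + \frac{12808}{31926} = \frac{\frac{1}{2} \cdot \frac{1}{211} \left(203 + 211\right)}{-21548} + \frac{12808}{31926} = \frac{1}{2} \cdot \frac{1}{211} \cdot 414 \left(- \frac{1}{21548}\right) + 12808 \cdot \frac{1}{31926} = \frac{207}{211} \left(- \frac{1}{21548}\right) + \frac{6404}{15963} = - \frac{207}{4546628} + \frac{6404}{15963} = \frac{29113301371}{72577822764}$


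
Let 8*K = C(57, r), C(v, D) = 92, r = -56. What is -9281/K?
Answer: -18562/23 ≈ -807.04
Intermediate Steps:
K = 23/2 (K = (⅛)*92 = 23/2 ≈ 11.500)
-9281/K = -9281/23/2 = -9281*2/23 = -18562/23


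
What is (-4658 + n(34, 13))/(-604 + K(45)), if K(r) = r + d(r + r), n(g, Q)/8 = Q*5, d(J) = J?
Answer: 4138/469 ≈ 8.8230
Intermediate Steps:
n(g, Q) = 40*Q (n(g, Q) = 8*(Q*5) = 8*(5*Q) = 40*Q)
K(r) = 3*r (K(r) = r + (r + r) = r + 2*r = 3*r)
(-4658 + n(34, 13))/(-604 + K(45)) = (-4658 + 40*13)/(-604 + 3*45) = (-4658 + 520)/(-604 + 135) = -4138/(-469) = -4138*(-1/469) = 4138/469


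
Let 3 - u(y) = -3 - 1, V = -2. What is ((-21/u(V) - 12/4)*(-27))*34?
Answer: 5508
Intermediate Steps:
u(y) = 7 (u(y) = 3 - (-3 - 1) = 3 - 1*(-4) = 3 + 4 = 7)
((-21/u(V) - 12/4)*(-27))*34 = ((-21/7 - 12/4)*(-27))*34 = ((-21*⅐ - 12*¼)*(-27))*34 = ((-3 - 3)*(-27))*34 = -6*(-27)*34 = 162*34 = 5508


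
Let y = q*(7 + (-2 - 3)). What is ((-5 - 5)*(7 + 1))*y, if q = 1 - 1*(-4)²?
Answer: 2400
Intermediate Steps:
q = -15 (q = 1 - 1*16 = 1 - 16 = -15)
y = -30 (y = -15*(7 + (-2 - 3)) = -15*(7 - 5) = -15*2 = -30)
((-5 - 5)*(7 + 1))*y = ((-5 - 5)*(7 + 1))*(-30) = -10*8*(-30) = -80*(-30) = 2400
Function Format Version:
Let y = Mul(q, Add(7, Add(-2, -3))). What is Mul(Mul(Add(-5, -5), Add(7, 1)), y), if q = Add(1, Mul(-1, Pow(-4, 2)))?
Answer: 2400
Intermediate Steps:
q = -15 (q = Add(1, Mul(-1, 16)) = Add(1, -16) = -15)
y = -30 (y = Mul(-15, Add(7, Add(-2, -3))) = Mul(-15, Add(7, -5)) = Mul(-15, 2) = -30)
Mul(Mul(Add(-5, -5), Add(7, 1)), y) = Mul(Mul(Add(-5, -5), Add(7, 1)), -30) = Mul(Mul(-10, 8), -30) = Mul(-80, -30) = 2400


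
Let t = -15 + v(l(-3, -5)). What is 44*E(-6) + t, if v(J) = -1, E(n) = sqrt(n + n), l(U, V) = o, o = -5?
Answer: -16 + 88*I*sqrt(3) ≈ -16.0 + 152.42*I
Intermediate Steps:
l(U, V) = -5
E(n) = sqrt(2)*sqrt(n) (E(n) = sqrt(2*n) = sqrt(2)*sqrt(n))
t = -16 (t = -15 - 1 = -16)
44*E(-6) + t = 44*(sqrt(2)*sqrt(-6)) - 16 = 44*(sqrt(2)*(I*sqrt(6))) - 16 = 44*(2*I*sqrt(3)) - 16 = 88*I*sqrt(3) - 16 = -16 + 88*I*sqrt(3)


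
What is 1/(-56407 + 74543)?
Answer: 1/18136 ≈ 5.5139e-5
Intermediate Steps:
1/(-56407 + 74543) = 1/18136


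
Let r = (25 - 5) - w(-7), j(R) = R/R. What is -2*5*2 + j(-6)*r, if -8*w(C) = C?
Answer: -7/8 ≈ -0.87500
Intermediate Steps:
w(C) = -C/8
j(R) = 1
r = 153/8 (r = (25 - 5) - (-1)*(-7)/8 = 20 - 1*7/8 = 20 - 7/8 = 153/8 ≈ 19.125)
-2*5*2 + j(-6)*r = -2*5*2 + 1*(153/8) = -10*2 + 153/8 = -20 + 153/8 = -7/8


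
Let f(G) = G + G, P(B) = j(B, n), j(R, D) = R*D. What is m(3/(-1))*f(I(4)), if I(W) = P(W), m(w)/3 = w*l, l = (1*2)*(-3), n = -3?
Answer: -1296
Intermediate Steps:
j(R, D) = D*R
l = -6 (l = 2*(-3) = -6)
P(B) = -3*B
m(w) = -18*w (m(w) = 3*(w*(-6)) = 3*(-6*w) = -18*w)
I(W) = -3*W
f(G) = 2*G
m(3/(-1))*f(I(4)) = (-54/(-1))*(2*(-3*4)) = (-54*(-1))*(2*(-12)) = -18*(-3)*(-24) = 54*(-24) = -1296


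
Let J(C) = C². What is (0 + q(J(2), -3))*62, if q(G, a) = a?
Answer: -186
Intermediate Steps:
(0 + q(J(2), -3))*62 = (0 - 3)*62 = -3*62 = -186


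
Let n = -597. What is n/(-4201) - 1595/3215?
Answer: -956248/2701243 ≈ -0.35400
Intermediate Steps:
n/(-4201) - 1595/3215 = -597/(-4201) - 1595/3215 = -597*(-1/4201) - 1595*1/3215 = 597/4201 - 319/643 = -956248/2701243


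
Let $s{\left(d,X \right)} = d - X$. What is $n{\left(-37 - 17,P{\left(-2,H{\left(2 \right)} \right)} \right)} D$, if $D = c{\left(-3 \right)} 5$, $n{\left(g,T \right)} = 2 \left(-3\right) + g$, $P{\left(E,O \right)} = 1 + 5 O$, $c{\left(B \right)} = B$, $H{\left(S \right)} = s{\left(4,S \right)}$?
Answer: $900$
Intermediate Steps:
$H{\left(S \right)} = 4 - S$
$n{\left(g,T \right)} = -6 + g$
$D = -15$ ($D = \left(-3\right) 5 = -15$)
$n{\left(-37 - 17,P{\left(-2,H{\left(2 \right)} \right)} \right)} D = \left(-6 - 54\right) \left(-15\right) = \left(-60\right) \left(-15\right) = 900$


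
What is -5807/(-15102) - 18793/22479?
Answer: -51092111/113159286 ≈ -0.45151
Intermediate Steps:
-5807/(-15102) - 18793/22479 = -5807*(-1/15102) - 18793*1/22479 = 5807/15102 - 18793/22479 = -51092111/113159286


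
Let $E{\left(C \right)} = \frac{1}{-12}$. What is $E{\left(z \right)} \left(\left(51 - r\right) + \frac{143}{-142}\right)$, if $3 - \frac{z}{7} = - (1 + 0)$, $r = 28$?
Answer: $- \frac{1041}{568} \approx -1.8327$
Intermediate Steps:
$z = 28$ ($z = 21 - 7 \left(- (1 + 0)\right) = 21 - 7 \left(\left(-1\right) 1\right) = 21 - -7 = 21 + 7 = 28$)
$E{\left(C \right)} = - \frac{1}{12}$
$E{\left(z \right)} \left(\left(51 - r\right) + \frac{143}{-142}\right) = - \frac{\left(51 - 28\right) + \frac{143}{-142}}{12} = - \frac{\left(51 - 28\right) + 143 \left(- \frac{1}{142}\right)}{12} = - \frac{23 - \frac{143}{142}}{12} = \left(- \frac{1}{12}\right) \frac{3123}{142} = - \frac{1041}{568}$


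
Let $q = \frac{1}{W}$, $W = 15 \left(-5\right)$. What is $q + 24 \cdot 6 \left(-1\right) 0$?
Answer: $- \frac{1}{75} \approx -0.013333$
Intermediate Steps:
$W = -75$
$q = - \frac{1}{75}$ ($q = \frac{1}{-75} = - \frac{1}{75} \approx -0.013333$)
$q + 24 \cdot 6 \left(-1\right) 0 = - \frac{1}{75} + 24 \cdot 6 \left(-1\right) 0 = - \frac{1}{75} + 24 \left(\left(-6\right) 0\right) = - \frac{1}{75} + 24 \cdot 0 = - \frac{1}{75} + 0 = - \frac{1}{75}$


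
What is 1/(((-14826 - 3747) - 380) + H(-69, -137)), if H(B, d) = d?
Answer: -1/19090 ≈ -5.2383e-5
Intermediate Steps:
1/(((-14826 - 3747) - 380) + H(-69, -137)) = 1/(((-14826 - 3747) - 380) - 137) = 1/((-18573 - 380) - 137) = 1/(-18953 - 137) = 1/(-19090) = -1/19090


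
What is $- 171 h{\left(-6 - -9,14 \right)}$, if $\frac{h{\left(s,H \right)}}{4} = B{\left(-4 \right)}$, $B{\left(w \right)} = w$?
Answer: $2736$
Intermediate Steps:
$h{\left(s,H \right)} = -16$ ($h{\left(s,H \right)} = 4 \left(-4\right) = -16$)
$- 171 h{\left(-6 - -9,14 \right)} = \left(-171\right) \left(-16\right) = 2736$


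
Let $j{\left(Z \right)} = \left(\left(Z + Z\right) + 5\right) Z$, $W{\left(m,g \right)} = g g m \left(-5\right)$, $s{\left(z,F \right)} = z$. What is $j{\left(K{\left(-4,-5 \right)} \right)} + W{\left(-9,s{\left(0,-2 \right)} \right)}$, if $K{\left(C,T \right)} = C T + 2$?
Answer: $1078$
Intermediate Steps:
$W{\left(m,g \right)} = - 5 m g^{2}$ ($W{\left(m,g \right)} = m g^{2} \left(-5\right) = - 5 m g^{2}$)
$K{\left(C,T \right)} = 2 + C T$
$j{\left(Z \right)} = Z \left(5 + 2 Z\right)$ ($j{\left(Z \right)} = \left(2 Z + 5\right) Z = \left(5 + 2 Z\right) Z = Z \left(5 + 2 Z\right)$)
$j{\left(K{\left(-4,-5 \right)} \right)} + W{\left(-9,s{\left(0,-2 \right)} \right)} = \left(2 - -20\right) \left(5 + 2 \left(2 - -20\right)\right) - - 45 \cdot 0^{2} = \left(2 + 20\right) \left(5 + 2 \left(2 + 20\right)\right) - \left(-45\right) 0 = 22 \left(5 + 2 \cdot 22\right) + 0 = 22 \left(5 + 44\right) + 0 = 22 \cdot 49 + 0 = 1078 + 0 = 1078$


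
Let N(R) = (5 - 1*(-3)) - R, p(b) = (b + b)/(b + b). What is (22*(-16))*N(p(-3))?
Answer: -2464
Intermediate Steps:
p(b) = 1 (p(b) = (2*b)/((2*b)) = (2*b)*(1/(2*b)) = 1)
N(R) = 8 - R (N(R) = (5 + 3) - R = 8 - R)
(22*(-16))*N(p(-3)) = (22*(-16))*(8 - 1*1) = -352*(8 - 1) = -352*7 = -2464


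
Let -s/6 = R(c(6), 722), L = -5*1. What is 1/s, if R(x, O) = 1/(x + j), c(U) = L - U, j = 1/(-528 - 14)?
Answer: 5963/3252 ≈ 1.8336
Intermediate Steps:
j = -1/542 (j = 1/(-542) = -1/542 ≈ -0.0018450)
L = -5
c(U) = -5 - U
R(x, O) = 1/(-1/542 + x) (R(x, O) = 1/(x - 1/542) = 1/(-1/542 + x))
s = 3252/5963 (s = -3252/(-1 + 542*(-5 - 1*6)) = -3252/(-1 + 542*(-5 - 6)) = -3252/(-1 + 542*(-11)) = -3252/(-1 - 5962) = -3252/(-5963) = -3252*(-1)/5963 = -6*(-542/5963) = 3252/5963 ≈ 0.54536)
1/s = 1/(3252/5963) = 5963/3252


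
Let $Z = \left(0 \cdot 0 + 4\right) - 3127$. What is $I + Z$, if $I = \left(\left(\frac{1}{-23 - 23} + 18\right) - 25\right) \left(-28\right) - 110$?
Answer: $- \frac{69837}{23} \approx -3036.4$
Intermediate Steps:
$I = \frac{1992}{23}$ ($I = \left(\left(\frac{1}{-46} + 18\right) - 25\right) \left(-28\right) - 110 = \left(\left(- \frac{1}{46} + 18\right) - 25\right) \left(-28\right) - 110 = \left(\frac{827}{46} - 25\right) \left(-28\right) - 110 = \left(- \frac{323}{46}\right) \left(-28\right) - 110 = \frac{4522}{23} - 110 = \frac{1992}{23} \approx 86.609$)
$Z = -3123$ ($Z = \left(0 + 4\right) - 3127 = 4 - 3127 = -3123$)
$I + Z = \frac{1992}{23} - 3123 = - \frac{69837}{23}$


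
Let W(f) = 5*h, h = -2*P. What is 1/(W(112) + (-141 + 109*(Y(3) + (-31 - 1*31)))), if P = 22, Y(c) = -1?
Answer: -1/7228 ≈ -0.00013835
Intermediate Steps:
h = -44 (h = -2*22 = -44)
W(f) = -220 (W(f) = 5*(-44) = -220)
1/(W(112) + (-141 + 109*(Y(3) + (-31 - 1*31)))) = 1/(-220 + (-141 + 109*(-1 + (-31 - 1*31)))) = 1/(-220 + (-141 + 109*(-1 + (-31 - 31)))) = 1/(-220 + (-141 + 109*(-1 - 62))) = 1/(-220 + (-141 + 109*(-63))) = 1/(-220 + (-141 - 6867)) = 1/(-220 - 7008) = 1/(-7228) = -1/7228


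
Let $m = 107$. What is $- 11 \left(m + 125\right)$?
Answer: $-2552$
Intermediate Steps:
$- 11 \left(m + 125\right) = - 11 \left(107 + 125\right) = \left(-11\right) 232 = -2552$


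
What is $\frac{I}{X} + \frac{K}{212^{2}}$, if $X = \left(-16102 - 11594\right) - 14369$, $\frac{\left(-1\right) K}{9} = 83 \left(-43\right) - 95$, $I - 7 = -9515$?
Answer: $\frac{113403937}{118160585} \approx 0.95974$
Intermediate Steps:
$I = -9508$ ($I = 7 - 9515 = -9508$)
$K = 32976$ ($K = - 9 \left(83 \left(-43\right) - 95\right) = - 9 \left(-3569 - 95\right) = \left(-9\right) \left(-3664\right) = 32976$)
$X = -42065$ ($X = -27696 - 14369 = -42065$)
$\frac{I}{X} + \frac{K}{212^{2}} = - \frac{9508}{-42065} + \frac{32976}{212^{2}} = \left(-9508\right) \left(- \frac{1}{42065}\right) + \frac{32976}{44944} = \frac{9508}{42065} + 32976 \cdot \frac{1}{44944} = \frac{9508}{42065} + \frac{2061}{2809} = \frac{113403937}{118160585}$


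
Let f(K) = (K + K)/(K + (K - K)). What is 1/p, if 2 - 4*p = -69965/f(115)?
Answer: 8/69969 ≈ 0.00011434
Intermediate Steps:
f(K) = 2 (f(K) = (2*K)/(K + 0) = (2*K)/K = 2)
p = 69969/8 (p = ½ - (-69965)/(4*2) = ½ - ¼*(-69965/2) = ½ + 69965/8 = 69969/8 ≈ 8746.1)
1/p = 1/(69969/8) = 8/69969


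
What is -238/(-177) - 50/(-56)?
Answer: 11089/4956 ≈ 2.2375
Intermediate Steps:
-238/(-177) - 50/(-56) = -238*(-1/177) - 50*(-1/56) = 238/177 + 25/28 = 11089/4956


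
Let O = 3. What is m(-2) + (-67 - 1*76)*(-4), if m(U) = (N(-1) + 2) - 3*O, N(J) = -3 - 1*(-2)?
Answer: 564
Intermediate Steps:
N(J) = -1 (N(J) = -3 + 2 = -1)
m(U) = -8 (m(U) = (-1 + 2) - 3*3 = 1 - 9 = -8)
m(-2) + (-67 - 1*76)*(-4) = -8 + (-67 - 1*76)*(-4) = -8 + (-67 - 76)*(-4) = -8 - 143*(-4) = -8 + 572 = 564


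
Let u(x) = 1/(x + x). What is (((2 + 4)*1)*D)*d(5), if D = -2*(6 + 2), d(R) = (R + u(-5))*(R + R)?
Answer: -4704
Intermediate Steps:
u(x) = 1/(2*x)
d(R) = 2*R*(-⅒ + R) (d(R) = (R + (½)/(-5))*(R + R) = (R + (½)*(-⅕))*(2*R) = (R - ⅒)*(2*R) = (-⅒ + R)*(2*R) = 2*R*(-⅒ + R))
D = -16 (D = -2*8 = -16)
(((2 + 4)*1)*D)*d(5) = (((2 + 4)*1)*(-16))*((⅕)*5*(-1 + 10*5)) = ((6*1)*(-16))*((⅕)*5*(-1 + 50)) = (6*(-16))*((⅕)*5*49) = -96*49 = -4704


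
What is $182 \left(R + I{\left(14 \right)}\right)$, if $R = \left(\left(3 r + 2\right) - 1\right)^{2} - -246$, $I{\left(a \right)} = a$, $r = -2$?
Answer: $51870$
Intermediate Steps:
$R = 271$ ($R = \left(\left(3 \left(-2\right) + 2\right) - 1\right)^{2} - -246 = \left(\left(-6 + 2\right) - 1\right)^{2} + 246 = \left(-4 - 1\right)^{2} + 246 = \left(-5\right)^{2} + 246 = 25 + 246 = 271$)
$182 \left(R + I{\left(14 \right)}\right) = 182 \left(271 + 14\right) = 182 \cdot 285 = 51870$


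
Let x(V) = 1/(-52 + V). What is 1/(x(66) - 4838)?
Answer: -14/67731 ≈ -0.00020670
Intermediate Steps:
1/(x(66) - 4838) = 1/(1/(-52 + 66) - 4838) = 1/(1/14 - 4838) = 1/(-67731/14) = -14/67731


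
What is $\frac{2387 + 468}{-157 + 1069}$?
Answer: $\frac{2855}{912} \approx 3.1305$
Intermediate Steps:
$\frac{2387 + 468}{-157 + 1069} = \frac{2855}{912}$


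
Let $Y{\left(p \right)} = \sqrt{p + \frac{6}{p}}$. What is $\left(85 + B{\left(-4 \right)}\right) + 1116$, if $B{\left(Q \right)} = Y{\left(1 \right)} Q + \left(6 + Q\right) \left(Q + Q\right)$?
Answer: $1185 - 4 \sqrt{7} \approx 1174.4$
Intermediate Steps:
$B{\left(Q \right)} = Q \sqrt{7} + 2 Q \left(6 + Q\right)$ ($B{\left(Q \right)} = \sqrt{1 + \frac{6}{1}} Q + \left(6 + Q\right) \left(Q + Q\right) = \sqrt{1 + 6 \cdot 1} Q + \left(6 + Q\right) 2 Q = \sqrt{1 + 6} Q + 2 Q \left(6 + Q\right) = \sqrt{7} Q + 2 Q \left(6 + Q\right) = Q \sqrt{7} + 2 Q \left(6 + Q\right)$)
$\left(85 + B{\left(-4 \right)}\right) + 1116 = \left(85 - 4 \left(12 + \sqrt{7} + 2 \left(-4\right)\right)\right) + 1116 = \left(85 - 4 \left(12 + \sqrt{7} - 8\right)\right) + 1116 = \left(85 - 4 \left(4 + \sqrt{7}\right)\right) + 1116 = \left(85 - \left(16 + 4 \sqrt{7}\right)\right) + 1116 = \left(69 - 4 \sqrt{7}\right) + 1116 = 1185 - 4 \sqrt{7}$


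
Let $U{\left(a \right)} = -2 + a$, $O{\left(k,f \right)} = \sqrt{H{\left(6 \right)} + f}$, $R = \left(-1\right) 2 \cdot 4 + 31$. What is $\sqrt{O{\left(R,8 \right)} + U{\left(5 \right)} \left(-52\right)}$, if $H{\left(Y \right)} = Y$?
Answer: $\sqrt{-156 + \sqrt{14}} \approx 12.339 i$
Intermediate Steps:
$R = 23$ ($R = \left(-2\right) 4 + 31 = -8 + 31 = 23$)
$O{\left(k,f \right)} = \sqrt{6 + f}$
$\sqrt{O{\left(R,8 \right)} + U{\left(5 \right)} \left(-52\right)} = \sqrt{\sqrt{6 + 8} + \left(-2 + 5\right) \left(-52\right)} = \sqrt{\sqrt{14} + 3 \left(-52\right)} = \sqrt{\sqrt{14} - 156} = \sqrt{-156 + \sqrt{14}}$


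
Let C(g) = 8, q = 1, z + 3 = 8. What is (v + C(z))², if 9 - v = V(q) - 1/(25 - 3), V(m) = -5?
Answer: 235225/484 ≈ 486.00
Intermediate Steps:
z = 5 (z = -3 + 8 = 5)
v = 309/22 (v = 9 - (-5 - 1/(25 - 3)) = 9 - (-5 - 1/22) = 9 - 1*(-111/22) = 9 + 111/22 = 309/22 ≈ 14.045)
(v + C(z))² = (309/22 + 8)² = (485/22)² = 235225/484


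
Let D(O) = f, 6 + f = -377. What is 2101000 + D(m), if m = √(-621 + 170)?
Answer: 2100617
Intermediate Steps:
m = I*√451 (m = √(-451) = I*√451 ≈ 21.237*I)
f = -383 (f = -6 - 377 = -383)
D(O) = -383
2101000 + D(m) = 2101000 - 383 = 2100617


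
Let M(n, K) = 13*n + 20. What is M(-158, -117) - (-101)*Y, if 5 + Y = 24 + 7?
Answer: 592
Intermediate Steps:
Y = 26 (Y = -5 + (24 + 7) = -5 + 31 = 26)
M(n, K) = 20 + 13*n
M(-158, -117) - (-101)*Y = (20 + 13*(-158)) - (-101)*26 = (20 - 2054) - 1*(-2626) = -2034 + 2626 = 592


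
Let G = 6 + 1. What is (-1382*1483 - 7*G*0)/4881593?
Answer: -2049506/4881593 ≈ -0.41984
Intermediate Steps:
G = 7
(-1382*1483 - 7*G*0)/4881593 = (-1382*1483 - 7*7*0)/4881593 = (-2049506 - 49*0)*(1/4881593) = (-2049506 + 0)*(1/4881593) = -2049506*1/4881593 = -2049506/4881593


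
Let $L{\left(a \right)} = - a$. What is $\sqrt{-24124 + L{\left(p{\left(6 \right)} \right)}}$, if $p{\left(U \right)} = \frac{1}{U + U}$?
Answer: $\frac{i \sqrt{868467}}{6} \approx 155.32 i$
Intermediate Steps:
$p{\left(U \right)} = \frac{1}{2 U}$
$\sqrt{-24124 + L{\left(p{\left(6 \right)} \right)}} = \sqrt{-24124 - \frac{1}{2 \cdot 6}} = \sqrt{-24124 - \frac{1}{2} \cdot \frac{1}{6}} = \sqrt{-24124 - \frac{1}{12}} = \sqrt{- \frac{289489}{12}} = \frac{i \sqrt{868467}}{6}$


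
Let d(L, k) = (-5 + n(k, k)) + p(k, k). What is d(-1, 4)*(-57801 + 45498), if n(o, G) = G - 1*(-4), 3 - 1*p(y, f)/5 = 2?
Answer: -98424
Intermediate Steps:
p(y, f) = 5 (p(y, f) = 15 - 5*2 = 15 - 10 = 5)
n(o, G) = 4 + G (n(o, G) = G + 4 = 4 + G)
d(L, k) = 4 + k (d(L, k) = (-5 + (4 + k)) + 5 = (-1 + k) + 5 = 4 + k)
d(-1, 4)*(-57801 + 45498) = (4 + 4)*(-57801 + 45498) = 8*(-12303) = -98424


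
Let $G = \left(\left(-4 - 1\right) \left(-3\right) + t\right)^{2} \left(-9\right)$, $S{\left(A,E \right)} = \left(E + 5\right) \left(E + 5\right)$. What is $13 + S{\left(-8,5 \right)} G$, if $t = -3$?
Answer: $-129587$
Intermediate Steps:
$S{\left(A,E \right)} = \left(5 + E\right)^{2}$ ($S{\left(A,E \right)} = \left(5 + E\right) \left(5 + E\right) = \left(5 + E\right)^{2}$)
$G = -1296$ ($G = \left(\left(-4 - 1\right) \left(-3\right) - 3\right)^{2} \left(-9\right) = \left(\left(-5\right) \left(-3\right) - 3\right)^{2} \left(-9\right) = \left(15 - 3\right)^{2} \left(-9\right) = 12^{2} \left(-9\right) = 144 \left(-9\right) = -1296$)
$13 + S{\left(-8,5 \right)} G = 13 + \left(5 + 5\right)^{2} \left(-1296\right) = 13 + 10^{2} \left(-1296\right) = 13 + 100 \left(-1296\right) = 13 - 129600 = -129587$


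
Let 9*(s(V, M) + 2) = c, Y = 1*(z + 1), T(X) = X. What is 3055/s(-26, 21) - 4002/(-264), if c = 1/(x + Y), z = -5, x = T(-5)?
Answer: -10779299/7172 ≈ -1503.0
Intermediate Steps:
x = -5
Y = -4 (Y = 1*(-5 + 1) = 1*(-4) = -4)
c = -1/9 (c = 1/(-5 - 4) = 1/(-9) = -1/9 ≈ -0.11111)
s(V, M) = -163/81 (s(V, M) = -2 + (1/9)*(-1/9) = -2 - 1/81 = -163/81)
3055/s(-26, 21) - 4002/(-264) = 3055/(-163/81) - 4002/(-264) = 3055*(-81/163) - 4002*(-1/264) = -247455/163 + 667/44 = -10779299/7172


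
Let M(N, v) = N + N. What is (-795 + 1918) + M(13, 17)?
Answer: 1149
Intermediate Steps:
M(N, v) = 2*N
(-795 + 1918) + M(13, 17) = (-795 + 1918) + 2*13 = 1123 + 26 = 1149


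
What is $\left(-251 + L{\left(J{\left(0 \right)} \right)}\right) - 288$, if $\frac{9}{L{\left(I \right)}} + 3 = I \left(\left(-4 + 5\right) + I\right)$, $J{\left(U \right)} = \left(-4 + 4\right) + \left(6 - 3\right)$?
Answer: $-538$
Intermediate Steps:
$J{\left(U \right)} = 3$ ($J{\left(U \right)} = 0 + 3 = 3$)
$L{\left(I \right)} = \frac{9}{-3 + I \left(1 + I\right)}$ ($L{\left(I \right)} = \frac{9}{-3 + I \left(\left(-4 + 5\right) + I\right)} = \frac{9}{-3 + I \left(1 + I\right)}$)
$\left(-251 + L{\left(J{\left(0 \right)} \right)}\right) - 288 = \left(-251 + \frac{9}{-3 + 3 + 3^{2}}\right) - 288 = \left(-251 + \frac{9}{-3 + 3 + 9}\right) - 288 = \left(-251 + \frac{9}{9}\right) - 288 = \left(-251 + 9 \cdot \frac{1}{9}\right) - 288 = \left(-251 + 1\right) - 288 = -250 - 288 = -538$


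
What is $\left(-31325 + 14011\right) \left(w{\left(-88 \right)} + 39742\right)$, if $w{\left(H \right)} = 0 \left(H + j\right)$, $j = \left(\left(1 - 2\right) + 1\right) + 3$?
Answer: $-688092988$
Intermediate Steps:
$j = 3$ ($j = \left(\left(1 - 2\right) + 1\right) + 3 = \left(-1 + 1\right) + 3 = 0 + 3 = 3$)
$w{\left(H \right)} = 0$ ($w{\left(H \right)} = 0 \left(H + 3\right) = 0 \left(3 + H\right) = 0$)
$\left(-31325 + 14011\right) \left(w{\left(-88 \right)} + 39742\right) = \left(-31325 + 14011\right) \left(0 + 39742\right) = \left(-17314\right) 39742 = -688092988$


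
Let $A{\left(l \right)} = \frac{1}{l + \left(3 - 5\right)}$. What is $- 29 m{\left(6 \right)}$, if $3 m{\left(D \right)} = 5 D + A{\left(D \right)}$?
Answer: $- \frac{3509}{12} \approx -292.42$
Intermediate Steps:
$A{\left(l \right)} = \frac{1}{-2 + l}$ ($A{\left(l \right)} = \frac{1}{l - 2} = \frac{1}{-2 + l}$)
$m{\left(D \right)} = \frac{1}{3 \left(-2 + D\right)} + \frac{5 D}{3}$ ($m{\left(D \right)} = \frac{5 D + \frac{1}{-2 + D}}{3} = \frac{\frac{1}{-2 + D} + 5 D}{3} = \frac{1}{3 \left(-2 + D\right)} + \frac{5 D}{3}$)
$- 29 m{\left(6 \right)} = - 29 \frac{1 + 5 \cdot 6 \left(-2 + 6\right)}{3 \left(-2 + 6\right)} = - 29 \frac{1 + 5 \cdot 6 \cdot 4}{3 \cdot 4} = - 29 \cdot \frac{1}{3} \cdot \frac{1}{4} \left(1 + 120\right) = - 29 \cdot \frac{1}{3} \cdot \frac{1}{4} \cdot 121 = \left(-29\right) \frac{121}{12} = - \frac{3509}{12}$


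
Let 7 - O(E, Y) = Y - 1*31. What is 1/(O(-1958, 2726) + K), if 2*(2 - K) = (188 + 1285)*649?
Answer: -2/961349 ≈ -2.0804e-6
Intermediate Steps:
O(E, Y) = 38 - Y (O(E, Y) = 7 - (Y - 1*31) = 7 - (Y - 31) = 7 - (-31 + Y) = 7 + (31 - Y) = 38 - Y)
K = -955973/2 (K = 2 - (188 + 1285)*649/2 = 2 - 1473*649/2 = 2 - 1/2*955977 = 2 - 955977/2 = -955973/2 ≈ -4.7799e+5)
1/(O(-1958, 2726) + K) = 1/((38 - 1*2726) - 955973/2) = 1/((38 - 2726) - 955973/2) = 1/(-2688 - 955973/2) = 1/(-961349/2) = -2/961349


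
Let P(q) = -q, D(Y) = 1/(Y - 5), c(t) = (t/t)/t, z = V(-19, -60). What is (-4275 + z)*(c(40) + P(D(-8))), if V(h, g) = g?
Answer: -45951/104 ≈ -441.84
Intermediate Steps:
z = -60
c(t) = 1/t
D(Y) = 1/(-5 + Y)
(-4275 + z)*(c(40) + P(D(-8))) = (-4275 - 60)*(1/40 - 1/(-5 - 8)) = -4335*(1/40 - 1/(-13)) = -4335*(1/40 - 1*(-1/13)) = -4335*(1/40 + 1/13) = -4335*53/520 = -45951/104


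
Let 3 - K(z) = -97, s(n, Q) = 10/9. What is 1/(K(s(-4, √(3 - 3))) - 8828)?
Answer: -1/8728 ≈ -0.00011457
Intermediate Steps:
s(n, Q) = 10/9 (s(n, Q) = 10*(⅑) = 10/9)
K(z) = 100 (K(z) = 3 - 1*(-97) = 3 + 97 = 100)
1/(K(s(-4, √(3 - 3))) - 8828) = 1/(100 - 8828) = 1/(-8728) = -1/8728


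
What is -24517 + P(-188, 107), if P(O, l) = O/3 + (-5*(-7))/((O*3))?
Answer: -4620989/188 ≈ -24580.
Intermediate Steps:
P(O, l) = O/3 + 35/(3*O) (P(O, l) = O*(⅓) + 35/((3*O)) = O/3 + 35*(1/(3*O)) = O/3 + 35/(3*O))
-24517 + P(-188, 107) = -24517 + (⅓)*(35 + (-188)²)/(-188) = -24517 + (⅓)*(-1/188)*(35 + 35344) = -24517 + (⅓)*(-1/188)*35379 = -24517 - 11793/188 = -4620989/188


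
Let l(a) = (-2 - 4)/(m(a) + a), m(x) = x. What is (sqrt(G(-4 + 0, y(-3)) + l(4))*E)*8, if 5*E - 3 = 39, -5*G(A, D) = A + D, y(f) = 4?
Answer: 168*I*sqrt(3)/5 ≈ 58.197*I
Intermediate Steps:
G(A, D) = -A/5 - D/5 (G(A, D) = -(A + D)/5 = -A/5 - D/5)
l(a) = -3/a (l(a) = (-2 - 4)/(a + a) = -6*1/(2*a) = -3/a)
E = 42/5 (E = 3/5 + (1/5)*39 = 3/5 + 39/5 = 42/5 ≈ 8.4000)
(sqrt(G(-4 + 0, y(-3)) + l(4))*E)*8 = (sqrt((-(-4 + 0)/5 - 1/5*4) - 3/4)*(42/5))*8 = (sqrt((-1/5*(-4) - 4/5) - 3*1/4)*(42/5))*8 = (sqrt((4/5 - 4/5) - 3/4)*(42/5))*8 = (sqrt(0 - 3/4)*(42/5))*8 = (sqrt(-3/4)*(42/5))*8 = ((I*sqrt(3)/2)*(42/5))*8 = (21*I*sqrt(3)/5)*8 = 168*I*sqrt(3)/5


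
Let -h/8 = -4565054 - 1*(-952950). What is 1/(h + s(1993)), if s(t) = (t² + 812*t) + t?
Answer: 1/34489190 ≈ 2.8995e-8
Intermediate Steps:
h = 28896832 (h = -8*(-4565054 - 1*(-952950)) = -8*(-4565054 + 952950) = -8*(-3612104) = 28896832)
s(t) = t² + 813*t
1/(h + s(1993)) = 1/(28896832 + 1993*(813 + 1993)) = 1/(28896832 + 1993*2806) = 1/(28896832 + 5592358) = 1/34489190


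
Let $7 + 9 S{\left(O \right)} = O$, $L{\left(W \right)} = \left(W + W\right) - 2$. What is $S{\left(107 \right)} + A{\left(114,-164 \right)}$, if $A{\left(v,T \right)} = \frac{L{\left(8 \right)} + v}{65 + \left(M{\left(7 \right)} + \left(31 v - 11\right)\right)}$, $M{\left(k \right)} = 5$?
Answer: $\frac{360452}{32337} \approx 11.147$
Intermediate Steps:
$L{\left(W \right)} = -2 + 2 W$ ($L{\left(W \right)} = 2 W - 2 = -2 + 2 W$)
$S{\left(O \right)} = - \frac{7}{9} + \frac{O}{9}$
$A{\left(v,T \right)} = \frac{14 + v}{59 + 31 v}$ ($A{\left(v,T \right)} = \frac{\left(-2 + 2 \cdot 8\right) + v}{65 + \left(5 + \left(31 v - 11\right)\right)} = \frac{\left(-2 + 16\right) + v}{65 + \left(5 + \left(-11 + 31 v\right)\right)} = \frac{14 + v}{65 + \left(-6 + 31 v\right)} = \frac{14 + v}{59 + 31 v}$)
$S{\left(107 \right)} + A{\left(114,-164 \right)} = \left(- \frac{7}{9} + \frac{1}{9} \cdot 107\right) + \frac{14 + 114}{59 + 31 \cdot 114} = \left(- \frac{7}{9} + \frac{107}{9}\right) + \frac{1}{59 + 3534} \cdot 128 = \frac{100}{9} + \frac{1}{3593} \cdot 128 = \frac{100}{9} + \frac{128}{3593} = \frac{360452}{32337}$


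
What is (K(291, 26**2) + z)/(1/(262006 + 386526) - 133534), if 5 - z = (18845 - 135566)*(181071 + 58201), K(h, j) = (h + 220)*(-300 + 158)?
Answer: -18112198164743260/86601072087 ≈ -2.0915e+5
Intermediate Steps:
K(h, j) = -31240 - 142*h (K(h, j) = (220 + h)*(-142) = -31240 - 142*h)
z = 27928067117 (z = 5 - (18845 - 135566)*(181071 + 58201) = 5 - (-116721)*239272 = 5 - 1*(-27928067112) = 5 + 27928067112 = 27928067117)
(K(291, 26**2) + z)/(1/(262006 + 386526) - 133534) = ((-31240 - 142*291) + 27928067117)/(1/(262006 + 386526) - 133534) = ((-31240 - 41322) + 27928067117)/(1/648532 - 133534) = (-72562 + 27928067117)/(1/648532 - 133534) = 27927994555/(-86601072087/648532) = 27927994555*(-648532/86601072087) = -18112198164743260/86601072087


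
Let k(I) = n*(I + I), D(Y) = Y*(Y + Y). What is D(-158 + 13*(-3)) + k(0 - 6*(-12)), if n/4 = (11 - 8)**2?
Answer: 82802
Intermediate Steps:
n = 36 (n = 4*(11 - 8)**2 = 4*3**2 = 4*9 = 36)
D(Y) = 2*Y**2 (D(Y) = Y*(2*Y) = 2*Y**2)
k(I) = 72*I (k(I) = 36*(I + I) = 36*(2*I) = 72*I)
D(-158 + 13*(-3)) + k(0 - 6*(-12)) = 2*(-158 + 13*(-3))**2 + 72*(0 - 6*(-12)) = 2*(-158 - 39)**2 + 72*(0 + 72) = 2*(-197)**2 + 72*72 = 2*38809 + 5184 = 77618 + 5184 = 82802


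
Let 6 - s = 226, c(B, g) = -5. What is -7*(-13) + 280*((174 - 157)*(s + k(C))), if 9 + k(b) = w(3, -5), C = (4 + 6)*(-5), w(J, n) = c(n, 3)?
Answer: -1113749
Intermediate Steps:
s = -220 (s = 6 - 1*226 = 6 - 226 = -220)
w(J, n) = -5
C = -50 (C = 10*(-5) = -50)
k(b) = -14 (k(b) = -9 - 5 = -14)
-7*(-13) + 280*((174 - 157)*(s + k(C))) = -7*(-13) + 280*((174 - 157)*(-220 - 14)) = 91 + 280*(17*(-234)) = 91 + 280*(-3978) = 91 - 1113840 = -1113749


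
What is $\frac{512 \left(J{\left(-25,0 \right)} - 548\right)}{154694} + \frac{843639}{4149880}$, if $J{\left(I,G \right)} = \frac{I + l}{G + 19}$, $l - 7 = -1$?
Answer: $- \frac{517987788987}{320980768360} \approx -1.6138$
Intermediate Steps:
$l = 6$ ($l = 7 - 1 = 6$)
$J{\left(I,G \right)} = \frac{6 + I}{19 + G}$ ($J{\left(I,G \right)} = \frac{I + 6}{G + 19} = \frac{6 + I}{19 + G}$)
$\frac{512 \left(J{\left(-25,0 \right)} - 548\right)}{154694} + \frac{843639}{4149880} = \frac{512 \left(\frac{6 - 25}{19 + 0} - 548\right)}{154694} + \frac{843639}{4149880} = 512 \left(\frac{1}{19} \left(-19\right) - 548\right) \frac{1}{154694} + 843639 \cdot \frac{1}{4149880} = 512 \left(\frac{1}{19} \left(-19\right) - 548\right) \frac{1}{154694} + \frac{843639}{4149880} = 512 \left(-1 - 548\right) \frac{1}{154694} + \frac{843639}{4149880} = 512 \left(-549\right) \frac{1}{154694} + \frac{843639}{4149880} = \left(-281088\right) \frac{1}{154694} + \frac{843639}{4149880} = - \frac{140544}{77347} + \frac{843639}{4149880} = - \frac{517987788987}{320980768360}$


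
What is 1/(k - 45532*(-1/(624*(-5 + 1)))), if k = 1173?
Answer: 624/720569 ≈ 0.00086598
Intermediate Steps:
1/(k - 45532*(-1/(624*(-5 + 1)))) = 1/(1173 - 45532*(-1/(624*(-5 + 1)))) = 1/(1173 - 45532/((-624*(-4)))) = 1/(1173 - 45532/((-104*(-24)))) = 1/(1173 - 45532/2496) = 1/(1173 - 45532*1/2496) = 1/(1173 - 11383/624) = 1/(720569/624) = 624/720569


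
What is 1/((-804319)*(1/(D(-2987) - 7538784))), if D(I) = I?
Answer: 7541771/804319 ≈ 9.3766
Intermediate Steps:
1/((-804319)*(1/(D(-2987) - 7538784))) = 1/((-804319)*(1/(-2987 - 7538784))) = -1/(804319*(1/(-7541771))) = -1/(804319*(-1/7541771)) = -1/804319*(-7541771) = 7541771/804319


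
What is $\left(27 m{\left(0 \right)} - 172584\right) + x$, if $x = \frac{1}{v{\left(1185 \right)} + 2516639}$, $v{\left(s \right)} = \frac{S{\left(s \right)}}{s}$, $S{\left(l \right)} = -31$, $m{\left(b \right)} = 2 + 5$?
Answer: $- \frac{514119331434495}{2982217184} \approx -1.724 \cdot 10^{5}$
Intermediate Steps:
$m{\left(b \right)} = 7$
$v{\left(s \right)} = - \frac{31}{s}$
$x = \frac{1185}{2982217184}$ ($x = \frac{1}{- \frac{31}{1185} + 2516639} = \frac{1}{\frac{2982217184}{1185}} = \frac{1185}{2982217184} \approx 3.9736 \cdot 10^{-7}$)
$\left(27 m{\left(0 \right)} - 172584\right) + x = \left(27 \cdot 7 - 172584\right) + \frac{1185}{2982217184} = \left(189 - 172584\right) + \frac{1185}{2982217184} = -172395 + \frac{1185}{2982217184} = - \frac{514119331434495}{2982217184}$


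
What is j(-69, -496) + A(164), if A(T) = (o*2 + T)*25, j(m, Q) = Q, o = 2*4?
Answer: 4004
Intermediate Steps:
o = 8
A(T) = 400 + 25*T (A(T) = (8*2 + T)*25 = (16 + T)*25 = 400 + 25*T)
j(-69, -496) + A(164) = -496 + (400 + 25*164) = -496 + (400 + 4100) = -496 + 4500 = 4004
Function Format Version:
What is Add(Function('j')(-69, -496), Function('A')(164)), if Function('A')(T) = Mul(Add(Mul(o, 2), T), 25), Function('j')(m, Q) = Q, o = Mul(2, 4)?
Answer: 4004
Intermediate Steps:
o = 8
Function('A')(T) = Add(400, Mul(25, T)) (Function('A')(T) = Mul(Add(Mul(8, 2), T), 25) = Mul(Add(16, T), 25) = Add(400, Mul(25, T)))
Add(Function('j')(-69, -496), Function('A')(164)) = Add(-496, Add(400, Mul(25, 164))) = Add(-496, Add(400, 4100)) = Add(-496, 4500) = 4004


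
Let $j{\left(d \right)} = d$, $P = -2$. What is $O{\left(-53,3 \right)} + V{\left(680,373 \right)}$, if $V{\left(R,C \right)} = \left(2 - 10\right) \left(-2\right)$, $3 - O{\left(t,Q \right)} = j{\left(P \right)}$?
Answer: $21$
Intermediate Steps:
$O{\left(t,Q \right)} = 5$ ($O{\left(t,Q \right)} = 3 - -2 = 3 + 2 = 5$)
$V{\left(R,C \right)} = 16$ ($V{\left(R,C \right)} = \left(-8\right) \left(-2\right) = 16$)
$O{\left(-53,3 \right)} + V{\left(680,373 \right)} = 5 + 16 = 21$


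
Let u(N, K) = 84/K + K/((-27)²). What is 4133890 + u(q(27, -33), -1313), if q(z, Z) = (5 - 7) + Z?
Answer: 3956862643325/957177 ≈ 4.1339e+6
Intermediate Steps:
q(z, Z) = -2 + Z
u(N, K) = 84/K + K/729
4133890 + u(q(27, -33), -1313) = 4133890 + (84/(-1313) + (1/729)*(-1313)) = 4133890 + (84*(-1/1313) - 1313/729) = 4133890 + (-84/1313 - 1313/729) = 4133890 - 1785205/957177 = 3956862643325/957177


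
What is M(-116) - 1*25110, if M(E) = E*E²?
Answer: -1586006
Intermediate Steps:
M(E) = E³
M(-116) - 1*25110 = (-116)³ - 1*25110 = -1560896 - 25110 = -1586006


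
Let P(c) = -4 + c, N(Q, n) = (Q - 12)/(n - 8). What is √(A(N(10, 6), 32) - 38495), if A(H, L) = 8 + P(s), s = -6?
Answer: I*√38497 ≈ 196.21*I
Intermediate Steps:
N(Q, n) = (-12 + Q)/(-8 + n)
A(H, L) = -2 (A(H, L) = 8 + (-4 - 6) = 8 - 10 = -2)
√(A(N(10, 6), 32) - 38495) = √(-2 - 38495) = √(-38497) = I*√38497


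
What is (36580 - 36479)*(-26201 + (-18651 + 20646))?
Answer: -2444806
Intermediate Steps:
(36580 - 36479)*(-26201 + (-18651 + 20646)) = 101*(-26201 + 1995) = 101*(-24206) = -2444806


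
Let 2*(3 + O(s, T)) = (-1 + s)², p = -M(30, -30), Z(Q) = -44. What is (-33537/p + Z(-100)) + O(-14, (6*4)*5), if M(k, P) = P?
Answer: -5262/5 ≈ -1052.4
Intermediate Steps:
p = 30 (p = -1*(-30) = 30)
O(s, T) = -3 + (-1 + s)²/2
(-33537/p + Z(-100)) + O(-14, (6*4)*5) = (-33537/30 - 44) + (-3 + (-1 - 14)²/2) = (-33537*1/30 - 44) + (-3 + (½)*(-15)²) = (-11179/10 - 44) + (-3 + (½)*225) = -11619/10 + (-3 + 225/2) = -11619/10 + 219/2 = -5262/5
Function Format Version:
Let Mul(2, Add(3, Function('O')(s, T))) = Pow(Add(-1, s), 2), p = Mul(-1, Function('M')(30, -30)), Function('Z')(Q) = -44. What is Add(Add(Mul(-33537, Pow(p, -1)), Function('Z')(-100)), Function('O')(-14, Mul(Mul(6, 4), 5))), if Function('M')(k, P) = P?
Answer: Rational(-5262, 5) ≈ -1052.4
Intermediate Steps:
p = 30 (p = Mul(-1, -30) = 30)
Function('O')(s, T) = Add(-3, Mul(Rational(1, 2), Pow(Add(-1, s), 2)))
Add(Add(Mul(-33537, Pow(p, -1)), Function('Z')(-100)), Function('O')(-14, Mul(Mul(6, 4), 5))) = Add(Add(Mul(-33537, Pow(30, -1)), -44), Add(-3, Mul(Rational(1, 2), Pow(Add(-1, -14), 2)))) = Add(Add(Mul(-33537, Rational(1, 30)), -44), Add(-3, Mul(Rational(1, 2), Pow(-15, 2)))) = Add(Add(Rational(-11179, 10), -44), Add(-3, Mul(Rational(1, 2), 225))) = Add(Rational(-11619, 10), Add(-3, Rational(225, 2))) = Add(Rational(-11619, 10), Rational(219, 2)) = Rational(-5262, 5)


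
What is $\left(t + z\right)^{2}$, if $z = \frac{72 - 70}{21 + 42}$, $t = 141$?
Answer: $\frac{78943225}{3969} \approx 19890.0$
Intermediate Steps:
$z = \frac{2}{63} \approx 0.031746$
$\left(t + z\right)^{2} = \left(141 + \frac{2}{63}\right)^{2} = \left(\frac{8885}{63}\right)^{2} = \frac{78943225}{3969}$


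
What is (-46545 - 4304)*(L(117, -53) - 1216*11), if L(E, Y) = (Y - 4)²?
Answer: 514947823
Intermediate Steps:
L(E, Y) = (-4 + Y)²
(-46545 - 4304)*(L(117, -53) - 1216*11) = (-46545 - 4304)*((-4 - 53)² - 1216*11) = -50849*((-57)² - 13376) = -50849*(3249 - 13376) = -50849*(-10127) = 514947823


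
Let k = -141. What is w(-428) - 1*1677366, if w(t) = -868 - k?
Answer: -1678093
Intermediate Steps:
w(t) = -727 (w(t) = -868 - 1*(-141) = -868 + 141 = -727)
w(-428) - 1*1677366 = -727 - 1*1677366 = -727 - 1677366 = -1678093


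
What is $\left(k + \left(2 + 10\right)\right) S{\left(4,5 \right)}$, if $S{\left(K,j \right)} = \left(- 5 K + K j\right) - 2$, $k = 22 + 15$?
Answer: $-98$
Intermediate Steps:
$k = 37$
$S{\left(K,j \right)} = -2 - 5 K + K j$
$\left(k + \left(2 + 10\right)\right) S{\left(4,5 \right)} = \left(37 + \left(2 + 10\right)\right) \left(-2 - 20 + 4 \cdot 5\right) = \left(37 + 12\right) \left(-2 - 20 + 20\right) = 49 \left(-2\right) = -98$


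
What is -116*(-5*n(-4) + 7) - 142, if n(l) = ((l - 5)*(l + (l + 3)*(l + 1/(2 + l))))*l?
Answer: 9486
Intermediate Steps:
n(l) = l*(-5 + l)*(l + (3 + l)*(l + 1/(2 + l))) (n(l) = ((-5 + l)*(l + (3 + l)*(l + 1/(2 + l))))*l = l*(-5 + l)*(l + (3 + l)*(l + 1/(2 + l))))
-116*(-5*n(-4) + 7) - 142 = -116*(-(-20)*(-15 + (-4)³ + (-4)⁴ - 42*(-4) - 21*(-4)²)/(2 - 4) + 7) - 142 = -116*(-(-20)*(-15 - 64 + 256 + 168 - 21*16)/(-2) + 7) - 142 = -116*(-(-20)*(-1)*(-15 - 64 + 256 + 168 - 336)/2 + 7) - 142 = -116*(-(-20)*(-1)*9/2 + 7) - 142 = -116*(-5*18 + 7) - 142 = -116*(-90 + 7) - 142 = -116*(-83) - 142 = 9628 - 142 = 9486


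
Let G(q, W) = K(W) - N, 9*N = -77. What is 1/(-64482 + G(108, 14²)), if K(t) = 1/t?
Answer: -1764/113731147 ≈ -1.5510e-5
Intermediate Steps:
K(t) = 1/t
N = -77/9 (N = (⅑)*(-77) = -77/9 ≈ -8.5556)
G(q, W) = 77/9 + 1/W (G(q, W) = 1/W - 1*(-77/9) = 1/W + 77/9 = 77/9 + 1/W)
1/(-64482 + G(108, 14²)) = 1/(-64482 + (77/9 + 1/(14²))) = 1/(-64482 + (77/9 + 1/196)) = 1/(-64482 + 15101/1764) = 1/(-113731147/1764) = -1764/113731147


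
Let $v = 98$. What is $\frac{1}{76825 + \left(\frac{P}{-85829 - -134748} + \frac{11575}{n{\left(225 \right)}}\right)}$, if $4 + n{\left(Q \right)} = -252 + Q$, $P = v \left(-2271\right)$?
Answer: $\frac{1516489}{115931130702} \approx 1.3081 \cdot 10^{-5}$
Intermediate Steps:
$P = -222558$ ($P = 98 \left(-2271\right) = -222558$)
$n{\left(Q \right)} = -256 + Q$ ($n{\left(Q \right)} = -4 + \left(-252 + Q\right) = -256 + Q$)
$\frac{1}{76825 + \left(\frac{P}{-85829 - -134748} + \frac{11575}{n{\left(225 \right)}}\right)} = \frac{1}{76825 + \left(- \frac{222558}{-85829 - -134748} + \frac{11575}{-256 + 225}\right)} = \frac{1}{76825 - \left(\frac{11575}{31} + \frac{222558}{-85829 + 134748}\right)} = \frac{1}{76825 - \left(\frac{11575}{31} + \frac{222558}{48919}\right)} = \frac{1}{76825 - \frac{573136723}{1516489}} = \frac{1}{\frac{115931130702}{1516489}} = \frac{1516489}{115931130702}$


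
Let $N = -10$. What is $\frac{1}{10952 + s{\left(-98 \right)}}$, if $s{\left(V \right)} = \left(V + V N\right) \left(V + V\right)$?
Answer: $- \frac{1}{161920} \approx -6.1759 \cdot 10^{-6}$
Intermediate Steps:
$s{\left(V \right)} = - 18 V^{2}$ ($s{\left(V \right)} = \left(V + V \left(-10\right)\right) \left(V + V\right) = \left(V - 10 V\right) 2 V = - 9 V 2 V = - 18 V^{2}$)
$\frac{1}{10952 + s{\left(-98 \right)}} = \frac{1}{10952 - 18 \left(-98\right)^{2}} = \frac{1}{10952 - 172872} = \frac{1}{-161920} = - \frac{1}{161920}$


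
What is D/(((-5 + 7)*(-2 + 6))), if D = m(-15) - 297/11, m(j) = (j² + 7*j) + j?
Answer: 39/4 ≈ 9.7500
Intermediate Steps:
m(j) = j² + 8*j
D = 78 (D = -15*(8 - 15) - 297/11 = -15*(-7) - 297*1/11 = 105 - 27 = 78)
D/(((-5 + 7)*(-2 + 6))) = 78/((-5 + 7)*(-2 + 6)) = 78/(2*4) = 78/8 = (⅛)*78 = 39/4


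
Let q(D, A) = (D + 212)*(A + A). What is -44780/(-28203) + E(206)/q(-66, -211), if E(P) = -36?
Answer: 690000167/434410809 ≈ 1.5884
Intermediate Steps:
q(D, A) = 2*A*(212 + D) (q(D, A) = (212 + D)*(2*A) = 2*A*(212 + D))
-44780/(-28203) + E(206)/q(-66, -211) = -44780/(-28203) - 36*(-1/(422*(212 - 66))) = -44780*(-1/28203) - 36/(2*(-211)*146) = 44780/28203 - 36/(-61612) = 44780/28203 - 36*(-1/61612) = 44780/28203 + 9/15403 = 690000167/434410809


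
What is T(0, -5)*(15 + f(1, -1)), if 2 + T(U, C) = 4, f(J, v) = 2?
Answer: 34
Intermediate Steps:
T(U, C) = 2 (T(U, C) = -2 + 4 = 2)
T(0, -5)*(15 + f(1, -1)) = 2*(15 + 2) = 2*17 = 34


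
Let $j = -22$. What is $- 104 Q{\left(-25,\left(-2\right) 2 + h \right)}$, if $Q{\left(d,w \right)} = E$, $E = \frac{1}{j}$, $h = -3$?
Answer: $\frac{52}{11} \approx 4.7273$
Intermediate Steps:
$E = - \frac{1}{22}$ ($E = \frac{1}{-22} = - \frac{1}{22} \approx -0.045455$)
$Q{\left(d,w \right)} = - \frac{1}{22}$
$- 104 Q{\left(-25,\left(-2\right) 2 + h \right)} = \left(-104\right) \left(- \frac{1}{22}\right) = \frac{52}{11}$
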